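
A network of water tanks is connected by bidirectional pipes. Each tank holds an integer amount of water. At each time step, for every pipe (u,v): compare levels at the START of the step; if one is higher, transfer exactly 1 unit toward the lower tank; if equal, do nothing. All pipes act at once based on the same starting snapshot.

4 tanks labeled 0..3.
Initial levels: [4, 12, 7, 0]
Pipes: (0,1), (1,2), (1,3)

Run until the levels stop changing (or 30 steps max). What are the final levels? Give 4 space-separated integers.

Answer: 6 5 6 6

Derivation:
Step 1: flows [1->0,1->2,1->3] -> levels [5 9 8 1]
Step 2: flows [1->0,1->2,1->3] -> levels [6 6 9 2]
Step 3: flows [0=1,2->1,1->3] -> levels [6 6 8 3]
Step 4: flows [0=1,2->1,1->3] -> levels [6 6 7 4]
Step 5: flows [0=1,2->1,1->3] -> levels [6 6 6 5]
Step 6: flows [0=1,1=2,1->3] -> levels [6 5 6 6]
Step 7: flows [0->1,2->1,3->1] -> levels [5 8 5 5]
Step 8: flows [1->0,1->2,1->3] -> levels [6 5 6 6]
  -> period-2 cycle: step 8 state = step 6 state; never stabilizes
  -> state at step 30: (30-6) mod 2 = 0, same as step 6 -> [6 5 6 6]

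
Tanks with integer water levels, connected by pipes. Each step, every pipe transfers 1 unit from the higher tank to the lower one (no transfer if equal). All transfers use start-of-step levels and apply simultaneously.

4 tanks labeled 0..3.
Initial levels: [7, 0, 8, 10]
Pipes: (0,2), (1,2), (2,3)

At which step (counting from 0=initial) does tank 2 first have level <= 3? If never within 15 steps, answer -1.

Step 1: flows [2->0,2->1,3->2] -> levels [8 1 7 9]
Step 2: flows [0->2,2->1,3->2] -> levels [7 2 8 8]
Step 3: flows [2->0,2->1,2=3] -> levels [8 3 6 8]
Step 4: flows [0->2,2->1,3->2] -> levels [7 4 7 7]
Step 5: flows [0=2,2->1,2=3] -> levels [7 5 6 7]
Step 6: flows [0->2,2->1,3->2] -> levels [6 6 7 6]
Step 7: flows [2->0,2->1,2->3] -> levels [7 7 4 7]
Step 8: flows [0->2,1->2,3->2] -> levels [6 6 7 6]
  -> period-2 cycle (repeats step 6); tank 2 never drops to <=3
Tank 2 never reaches <=3 within 15 steps

Answer: -1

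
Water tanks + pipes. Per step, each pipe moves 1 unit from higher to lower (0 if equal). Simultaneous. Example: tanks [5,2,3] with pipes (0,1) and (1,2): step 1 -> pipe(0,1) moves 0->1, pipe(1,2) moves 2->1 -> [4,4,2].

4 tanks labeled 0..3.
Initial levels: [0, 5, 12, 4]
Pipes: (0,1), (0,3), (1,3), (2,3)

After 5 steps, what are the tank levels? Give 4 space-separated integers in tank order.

Answer: 4 5 7 5

Derivation:
Step 1: flows [1->0,3->0,1->3,2->3] -> levels [2 3 11 5]
Step 2: flows [1->0,3->0,3->1,2->3] -> levels [4 3 10 4]
Step 3: flows [0->1,0=3,3->1,2->3] -> levels [3 5 9 4]
Step 4: flows [1->0,3->0,1->3,2->3] -> levels [5 3 8 5]
Step 5: flows [0->1,0=3,3->1,2->3] -> levels [4 5 7 5]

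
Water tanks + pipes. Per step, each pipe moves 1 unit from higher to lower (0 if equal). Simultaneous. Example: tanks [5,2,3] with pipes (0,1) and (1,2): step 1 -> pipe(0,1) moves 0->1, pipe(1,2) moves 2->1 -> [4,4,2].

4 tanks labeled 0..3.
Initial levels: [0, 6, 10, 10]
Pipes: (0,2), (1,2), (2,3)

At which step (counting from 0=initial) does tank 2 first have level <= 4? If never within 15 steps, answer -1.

Step 1: flows [2->0,2->1,2=3] -> levels [1 7 8 10]
Step 2: flows [2->0,2->1,3->2] -> levels [2 8 7 9]
Step 3: flows [2->0,1->2,3->2] -> levels [3 7 8 8]
Step 4: flows [2->0,2->1,2=3] -> levels [4 8 6 8]
Step 5: flows [2->0,1->2,3->2] -> levels [5 7 7 7]
Step 6: flows [2->0,1=2,2=3] -> levels [6 7 6 7]
Step 7: flows [0=2,1->2,3->2] -> levels [6 6 8 6]
Step 8: flows [2->0,2->1,2->3] -> levels [7 7 5 7]
Step 9: flows [0->2,1->2,3->2] -> levels [6 6 8 6]
  -> period-2 cycle (repeats step 7); tank 2 never drops to <=4
Tank 2 never reaches <=4 within 15 steps

Answer: -1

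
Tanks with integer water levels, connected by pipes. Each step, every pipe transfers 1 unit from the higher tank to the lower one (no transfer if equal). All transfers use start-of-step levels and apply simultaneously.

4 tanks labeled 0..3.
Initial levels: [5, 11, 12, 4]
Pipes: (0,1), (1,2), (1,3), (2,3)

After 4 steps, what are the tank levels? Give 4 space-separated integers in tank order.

Step 1: flows [1->0,2->1,1->3,2->3] -> levels [6 10 10 6]
Step 2: flows [1->0,1=2,1->3,2->3] -> levels [7 8 9 8]
Step 3: flows [1->0,2->1,1=3,2->3] -> levels [8 8 7 9]
Step 4: flows [0=1,1->2,3->1,3->2] -> levels [8 8 9 7]

Answer: 8 8 9 7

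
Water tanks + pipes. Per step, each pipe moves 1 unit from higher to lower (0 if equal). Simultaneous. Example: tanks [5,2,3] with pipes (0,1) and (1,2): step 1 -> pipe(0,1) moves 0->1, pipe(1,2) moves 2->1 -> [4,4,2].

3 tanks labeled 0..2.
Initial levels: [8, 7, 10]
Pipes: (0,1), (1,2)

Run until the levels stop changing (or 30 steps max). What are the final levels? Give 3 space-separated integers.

Answer: 9 7 9

Derivation:
Step 1: flows [0->1,2->1] -> levels [7 9 9]
Step 2: flows [1->0,1=2] -> levels [8 8 9]
Step 3: flows [0=1,2->1] -> levels [8 9 8]
Step 4: flows [1->0,1->2] -> levels [9 7 9]
Step 5: flows [0->1,2->1] -> levels [8 9 8]
  -> period-2 cycle: step 5 state = step 3 state; never stabilizes
  -> state at step 30: (30-3) mod 2 = 1, same as step 4 -> [9 7 9]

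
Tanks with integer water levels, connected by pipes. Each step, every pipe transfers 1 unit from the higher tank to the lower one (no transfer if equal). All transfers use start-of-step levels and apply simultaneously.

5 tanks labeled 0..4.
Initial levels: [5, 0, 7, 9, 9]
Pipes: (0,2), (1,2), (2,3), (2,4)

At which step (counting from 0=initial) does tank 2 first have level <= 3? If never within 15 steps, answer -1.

Answer: -1

Derivation:
Step 1: flows [2->0,2->1,3->2,4->2] -> levels [6 1 7 8 8]
Step 2: flows [2->0,2->1,3->2,4->2] -> levels [7 2 7 7 7]
Step 3: flows [0=2,2->1,2=3,2=4] -> levels [7 3 6 7 7]
Step 4: flows [0->2,2->1,3->2,4->2] -> levels [6 4 8 6 6]
Step 5: flows [2->0,2->1,2->3,2->4] -> levels [7 5 4 7 7]
Step 6: flows [0->2,1->2,3->2,4->2] -> levels [6 4 8 6 6]
  -> period-2 cycle (repeats step 4); tank 2 never drops to <=3
Tank 2 never reaches <=3 within 15 steps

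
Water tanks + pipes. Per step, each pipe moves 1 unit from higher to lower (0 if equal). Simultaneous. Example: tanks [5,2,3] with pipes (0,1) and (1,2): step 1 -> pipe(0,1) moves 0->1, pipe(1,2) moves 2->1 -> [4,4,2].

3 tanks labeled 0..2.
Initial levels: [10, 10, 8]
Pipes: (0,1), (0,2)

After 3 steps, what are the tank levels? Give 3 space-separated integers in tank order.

Step 1: flows [0=1,0->2] -> levels [9 10 9]
Step 2: flows [1->0,0=2] -> levels [10 9 9]
Step 3: flows [0->1,0->2] -> levels [8 10 10]

Answer: 8 10 10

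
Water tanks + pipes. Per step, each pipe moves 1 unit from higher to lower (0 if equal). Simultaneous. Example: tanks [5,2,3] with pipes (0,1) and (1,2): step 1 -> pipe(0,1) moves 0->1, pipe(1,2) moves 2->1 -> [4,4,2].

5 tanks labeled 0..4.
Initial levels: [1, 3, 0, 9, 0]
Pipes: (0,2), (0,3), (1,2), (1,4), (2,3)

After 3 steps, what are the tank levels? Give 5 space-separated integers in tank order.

Step 1: flows [0->2,3->0,1->2,1->4,3->2] -> levels [1 1 3 7 1]
Step 2: flows [2->0,3->0,2->1,1=4,3->2] -> levels [3 2 2 5 1]
Step 3: flows [0->2,3->0,1=2,1->4,3->2] -> levels [3 1 4 3 2]

Answer: 3 1 4 3 2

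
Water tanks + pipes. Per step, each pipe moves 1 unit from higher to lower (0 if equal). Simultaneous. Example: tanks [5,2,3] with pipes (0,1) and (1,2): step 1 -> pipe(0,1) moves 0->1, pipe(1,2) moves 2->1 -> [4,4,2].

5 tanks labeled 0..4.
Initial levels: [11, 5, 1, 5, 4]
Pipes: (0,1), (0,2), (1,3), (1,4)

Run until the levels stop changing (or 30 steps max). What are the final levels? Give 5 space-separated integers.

Answer: 4 7 5 5 5

Derivation:
Step 1: flows [0->1,0->2,1=3,1->4] -> levels [9 5 2 5 5]
Step 2: flows [0->1,0->2,1=3,1=4] -> levels [7 6 3 5 5]
Step 3: flows [0->1,0->2,1->3,1->4] -> levels [5 5 4 6 6]
Step 4: flows [0=1,0->2,3->1,4->1] -> levels [4 7 5 5 5]
Step 5: flows [1->0,2->0,1->3,1->4] -> levels [6 4 4 6 6]
Step 6: flows [0->1,0->2,3->1,4->1] -> levels [4 7 5 5 5]
  -> period-2 cycle: step 6 state = step 4 state; never stabilizes
  -> state at step 30: (30-4) mod 2 = 0, same as step 4 -> [4 7 5 5 5]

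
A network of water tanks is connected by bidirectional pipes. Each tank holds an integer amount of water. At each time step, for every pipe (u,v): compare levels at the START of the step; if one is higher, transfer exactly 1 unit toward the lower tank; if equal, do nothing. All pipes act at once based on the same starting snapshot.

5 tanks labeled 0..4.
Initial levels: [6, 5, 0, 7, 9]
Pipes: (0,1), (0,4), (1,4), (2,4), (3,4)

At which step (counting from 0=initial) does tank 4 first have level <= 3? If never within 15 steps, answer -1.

Step 1: flows [0->1,4->0,4->1,4->2,4->3] -> levels [6 7 1 8 5]
Step 2: flows [1->0,0->4,1->4,4->2,3->4] -> levels [6 5 2 7 7]
Step 3: flows [0->1,4->0,4->1,4->2,3=4] -> levels [6 7 3 7 4]
Step 4: flows [1->0,0->4,1->4,4->2,3->4] -> levels [6 5 4 6 6]
Step 5: flows [0->1,0=4,4->1,4->2,3=4] -> levels [5 7 5 6 4]
Step 6: flows [1->0,0->4,1->4,2->4,3->4] -> levels [5 5 4 5 8]
Step 7: flows [0=1,4->0,4->1,4->2,4->3] -> levels [6 6 5 6 4]
Step 8: flows [0=1,0->4,1->4,2->4,3->4] -> levels [5 5 4 5 8]
  -> period-2 cycle (repeats step 6); tank 4 never drops to <=3
Tank 4 never reaches <=3 within 15 steps

Answer: -1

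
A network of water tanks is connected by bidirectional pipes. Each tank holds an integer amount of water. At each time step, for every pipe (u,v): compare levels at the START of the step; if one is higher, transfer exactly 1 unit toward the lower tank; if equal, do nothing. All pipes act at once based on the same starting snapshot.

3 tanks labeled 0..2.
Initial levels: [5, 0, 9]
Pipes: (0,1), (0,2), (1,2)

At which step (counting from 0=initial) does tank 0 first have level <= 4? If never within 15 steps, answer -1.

Step 1: flows [0->1,2->0,2->1] -> levels [5 2 7]
Step 2: flows [0->1,2->0,2->1] -> levels [5 4 5]
Step 3: flows [0->1,0=2,2->1] -> levels [4 6 4]
Tank 0 first reaches <=4 at step 3

Answer: 3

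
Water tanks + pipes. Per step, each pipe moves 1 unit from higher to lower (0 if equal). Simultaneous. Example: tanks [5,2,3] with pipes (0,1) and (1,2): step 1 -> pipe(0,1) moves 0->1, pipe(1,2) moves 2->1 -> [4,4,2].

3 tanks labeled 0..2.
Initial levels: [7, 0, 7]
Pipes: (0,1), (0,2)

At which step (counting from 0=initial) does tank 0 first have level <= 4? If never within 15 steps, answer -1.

Answer: 5

Derivation:
Step 1: flows [0->1,0=2] -> levels [6 1 7]
Step 2: flows [0->1,2->0] -> levels [6 2 6]
Step 3: flows [0->1,0=2] -> levels [5 3 6]
Step 4: flows [0->1,2->0] -> levels [5 4 5]
Step 5: flows [0->1,0=2] -> levels [4 5 5]
Tank 0 first reaches <=4 at step 5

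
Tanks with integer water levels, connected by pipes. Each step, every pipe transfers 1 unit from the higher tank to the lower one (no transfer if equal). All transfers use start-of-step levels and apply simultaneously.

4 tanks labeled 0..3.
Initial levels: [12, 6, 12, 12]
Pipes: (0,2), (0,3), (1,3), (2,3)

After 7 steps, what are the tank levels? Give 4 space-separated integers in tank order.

Answer: 11 11 11 9

Derivation:
Step 1: flows [0=2,0=3,3->1,2=3] -> levels [12 7 12 11]
Step 2: flows [0=2,0->3,3->1,2->3] -> levels [11 8 11 12]
Step 3: flows [0=2,3->0,3->1,3->2] -> levels [12 9 12 9]
Step 4: flows [0=2,0->3,1=3,2->3] -> levels [11 9 11 11]
Step 5: flows [0=2,0=3,3->1,2=3] -> levels [11 10 11 10]
Step 6: flows [0=2,0->3,1=3,2->3] -> levels [10 10 10 12]
Step 7: flows [0=2,3->0,3->1,3->2] -> levels [11 11 11 9]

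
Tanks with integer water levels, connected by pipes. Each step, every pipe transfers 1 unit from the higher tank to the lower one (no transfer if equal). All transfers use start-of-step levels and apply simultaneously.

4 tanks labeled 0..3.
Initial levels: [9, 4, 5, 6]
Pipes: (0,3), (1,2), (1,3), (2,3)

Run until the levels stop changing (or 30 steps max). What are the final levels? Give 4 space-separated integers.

Answer: 6 5 5 8

Derivation:
Step 1: flows [0->3,2->1,3->1,3->2] -> levels [8 6 5 5]
Step 2: flows [0->3,1->2,1->3,2=3] -> levels [7 4 6 7]
Step 3: flows [0=3,2->1,3->1,3->2] -> levels [7 6 6 5]
Step 4: flows [0->3,1=2,1->3,2->3] -> levels [6 5 5 8]
Step 5: flows [3->0,1=2,3->1,3->2] -> levels [7 6 6 5]
  -> period-2 cycle: step 5 state = step 3 state; never stabilizes
  -> state at step 30: (30-3) mod 2 = 1, same as step 4 -> [6 5 5 8]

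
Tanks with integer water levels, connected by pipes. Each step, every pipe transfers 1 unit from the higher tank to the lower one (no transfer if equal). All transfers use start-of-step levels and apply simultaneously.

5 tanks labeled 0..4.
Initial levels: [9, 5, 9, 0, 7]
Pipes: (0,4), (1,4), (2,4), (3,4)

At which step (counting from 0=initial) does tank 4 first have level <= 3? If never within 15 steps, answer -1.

Answer: -1

Derivation:
Step 1: flows [0->4,4->1,2->4,4->3] -> levels [8 6 8 1 7]
Step 2: flows [0->4,4->1,2->4,4->3] -> levels [7 7 7 2 7]
Step 3: flows [0=4,1=4,2=4,4->3] -> levels [7 7 7 3 6]
Step 4: flows [0->4,1->4,2->4,4->3] -> levels [6 6 6 4 8]
Step 5: flows [4->0,4->1,4->2,4->3] -> levels [7 7 7 5 4]
Step 6: flows [0->4,1->4,2->4,3->4] -> levels [6 6 6 4 8]
  -> period-2 cycle (repeats step 4); tank 4 never drops to <=3
Tank 4 never reaches <=3 within 15 steps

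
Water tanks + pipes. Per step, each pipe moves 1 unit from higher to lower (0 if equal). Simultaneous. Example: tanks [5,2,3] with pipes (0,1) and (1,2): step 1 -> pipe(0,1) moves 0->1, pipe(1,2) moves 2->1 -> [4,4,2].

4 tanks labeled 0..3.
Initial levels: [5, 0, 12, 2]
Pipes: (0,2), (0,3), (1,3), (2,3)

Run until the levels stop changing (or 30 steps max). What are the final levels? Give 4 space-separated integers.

Answer: 5 4 4 6

Derivation:
Step 1: flows [2->0,0->3,3->1,2->3] -> levels [5 1 10 3]
Step 2: flows [2->0,0->3,3->1,2->3] -> levels [5 2 8 4]
Step 3: flows [2->0,0->3,3->1,2->3] -> levels [5 3 6 5]
Step 4: flows [2->0,0=3,3->1,2->3] -> levels [6 4 4 5]
Step 5: flows [0->2,0->3,3->1,3->2] -> levels [4 5 6 4]
Step 6: flows [2->0,0=3,1->3,2->3] -> levels [5 4 4 6]
Step 7: flows [0->2,3->0,3->1,3->2] -> levels [5 5 6 3]
Step 8: flows [2->0,0->3,1->3,2->3] -> levels [5 4 4 6]
  -> period-2 cycle: step 8 state = step 6 state; never stabilizes
  -> state at step 30: (30-6) mod 2 = 0, same as step 6 -> [5 4 4 6]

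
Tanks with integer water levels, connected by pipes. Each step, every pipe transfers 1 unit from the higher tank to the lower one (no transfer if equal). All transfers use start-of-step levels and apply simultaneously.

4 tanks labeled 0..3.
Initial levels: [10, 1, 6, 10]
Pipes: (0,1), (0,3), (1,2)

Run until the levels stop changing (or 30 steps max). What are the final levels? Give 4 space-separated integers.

Answer: 6 8 6 7

Derivation:
Step 1: flows [0->1,0=3,2->1] -> levels [9 3 5 10]
Step 2: flows [0->1,3->0,2->1] -> levels [9 5 4 9]
Step 3: flows [0->1,0=3,1->2] -> levels [8 5 5 9]
Step 4: flows [0->1,3->0,1=2] -> levels [8 6 5 8]
Step 5: flows [0->1,0=3,1->2] -> levels [7 6 6 8]
Step 6: flows [0->1,3->0,1=2] -> levels [7 7 6 7]
Step 7: flows [0=1,0=3,1->2] -> levels [7 6 7 7]
Step 8: flows [0->1,0=3,2->1] -> levels [6 8 6 7]
Step 9: flows [1->0,3->0,1->2] -> levels [8 6 7 6]
Step 10: flows [0->1,0->3,2->1] -> levels [6 8 6 7]
  -> period-2 cycle: step 10 state = step 8 state; never stabilizes
  -> state at step 30: (30-8) mod 2 = 0, same as step 8 -> [6 8 6 7]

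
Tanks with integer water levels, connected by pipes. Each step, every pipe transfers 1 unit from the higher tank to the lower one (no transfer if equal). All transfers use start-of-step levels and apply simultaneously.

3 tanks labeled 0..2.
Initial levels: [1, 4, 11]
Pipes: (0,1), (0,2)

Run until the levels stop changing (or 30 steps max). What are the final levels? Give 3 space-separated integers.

Step 1: flows [1->0,2->0] -> levels [3 3 10]
Step 2: flows [0=1,2->0] -> levels [4 3 9]
Step 3: flows [0->1,2->0] -> levels [4 4 8]
Step 4: flows [0=1,2->0] -> levels [5 4 7]
Step 5: flows [0->1,2->0] -> levels [5 5 6]
Step 6: flows [0=1,2->0] -> levels [6 5 5]
Step 7: flows [0->1,0->2] -> levels [4 6 6]
Step 8: flows [1->0,2->0] -> levels [6 5 5]
  -> period-2 cycle: step 8 state = step 6 state; never stabilizes
  -> state at step 30: (30-6) mod 2 = 0, same as step 6 -> [6 5 5]

Answer: 6 5 5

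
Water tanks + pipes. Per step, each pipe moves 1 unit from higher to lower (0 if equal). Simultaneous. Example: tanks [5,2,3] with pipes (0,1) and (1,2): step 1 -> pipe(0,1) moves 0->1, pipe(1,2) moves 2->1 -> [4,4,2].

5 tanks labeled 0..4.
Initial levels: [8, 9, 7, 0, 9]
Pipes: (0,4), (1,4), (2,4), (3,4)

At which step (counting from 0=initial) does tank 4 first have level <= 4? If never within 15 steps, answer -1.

Answer: 5

Derivation:
Step 1: flows [4->0,1=4,4->2,4->3] -> levels [9 9 8 1 6]
Step 2: flows [0->4,1->4,2->4,4->3] -> levels [8 8 7 2 8]
Step 3: flows [0=4,1=4,4->2,4->3] -> levels [8 8 8 3 6]
Step 4: flows [0->4,1->4,2->4,4->3] -> levels [7 7 7 4 8]
Step 5: flows [4->0,4->1,4->2,4->3] -> levels [8 8 8 5 4]
Tank 4 first reaches <=4 at step 5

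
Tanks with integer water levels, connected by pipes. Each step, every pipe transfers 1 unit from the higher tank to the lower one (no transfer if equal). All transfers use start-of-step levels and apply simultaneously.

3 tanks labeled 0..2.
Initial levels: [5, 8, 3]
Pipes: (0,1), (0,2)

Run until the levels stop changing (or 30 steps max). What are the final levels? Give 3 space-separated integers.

Answer: 4 6 6

Derivation:
Step 1: flows [1->0,0->2] -> levels [5 7 4]
Step 2: flows [1->0,0->2] -> levels [5 6 5]
Step 3: flows [1->0,0=2] -> levels [6 5 5]
Step 4: flows [0->1,0->2] -> levels [4 6 6]
Step 5: flows [1->0,2->0] -> levels [6 5 5]
  -> period-2 cycle: step 5 state = step 3 state; never stabilizes
  -> state at step 30: (30-3) mod 2 = 1, same as step 4 -> [4 6 6]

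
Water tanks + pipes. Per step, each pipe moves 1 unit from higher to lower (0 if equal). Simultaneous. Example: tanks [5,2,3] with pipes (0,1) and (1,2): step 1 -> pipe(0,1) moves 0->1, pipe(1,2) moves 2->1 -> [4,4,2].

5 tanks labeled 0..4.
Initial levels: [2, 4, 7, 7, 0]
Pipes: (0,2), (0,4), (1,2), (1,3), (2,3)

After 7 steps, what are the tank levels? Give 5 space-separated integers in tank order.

Step 1: flows [2->0,0->4,2->1,3->1,2=3] -> levels [2 6 5 6 1]
Step 2: flows [2->0,0->4,1->2,1=3,3->2] -> levels [2 5 6 5 2]
Step 3: flows [2->0,0=4,2->1,1=3,2->3] -> levels [3 6 3 6 2]
Step 4: flows [0=2,0->4,1->2,1=3,3->2] -> levels [2 5 5 5 3]
Step 5: flows [2->0,4->0,1=2,1=3,2=3] -> levels [4 5 4 5 2]
Step 6: flows [0=2,0->4,1->2,1=3,3->2] -> levels [3 4 6 4 3]
Step 7: flows [2->0,0=4,2->1,1=3,2->3] -> levels [4 5 3 5 3]

Answer: 4 5 3 5 3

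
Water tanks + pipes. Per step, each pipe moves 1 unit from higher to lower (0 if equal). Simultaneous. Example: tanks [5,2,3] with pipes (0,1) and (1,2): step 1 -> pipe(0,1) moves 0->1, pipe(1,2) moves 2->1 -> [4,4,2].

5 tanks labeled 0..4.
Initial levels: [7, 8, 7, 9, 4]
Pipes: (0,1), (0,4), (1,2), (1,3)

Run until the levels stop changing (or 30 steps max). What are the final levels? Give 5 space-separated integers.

Answer: 5 9 7 7 7

Derivation:
Step 1: flows [1->0,0->4,1->2,3->1] -> levels [7 7 8 8 5]
Step 2: flows [0=1,0->4,2->1,3->1] -> levels [6 9 7 7 6]
Step 3: flows [1->0,0=4,1->2,1->3] -> levels [7 6 8 8 6]
Step 4: flows [0->1,0->4,2->1,3->1] -> levels [5 9 7 7 7]
Step 5: flows [1->0,4->0,1->2,1->3] -> levels [7 6 8 8 6]
  -> period-2 cycle: step 5 state = step 3 state; never stabilizes
  -> state at step 30: (30-3) mod 2 = 1, same as step 4 -> [5 9 7 7 7]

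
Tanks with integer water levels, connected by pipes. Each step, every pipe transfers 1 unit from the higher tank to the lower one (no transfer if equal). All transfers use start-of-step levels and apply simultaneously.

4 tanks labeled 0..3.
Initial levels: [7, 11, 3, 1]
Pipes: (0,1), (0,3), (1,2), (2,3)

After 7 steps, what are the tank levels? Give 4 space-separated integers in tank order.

Answer: 6 6 5 5

Derivation:
Step 1: flows [1->0,0->3,1->2,2->3] -> levels [7 9 3 3]
Step 2: flows [1->0,0->3,1->2,2=3] -> levels [7 7 4 4]
Step 3: flows [0=1,0->3,1->2,2=3] -> levels [6 6 5 5]
Step 4: flows [0=1,0->3,1->2,2=3] -> levels [5 5 6 6]
Step 5: flows [0=1,3->0,2->1,2=3] -> levels [6 6 5 5]
  -> period-2 cycle: step 5 state = step 3 state
  -> state at step 7: (7-3) mod 2 = 0, same as step 3 -> [6 6 5 5]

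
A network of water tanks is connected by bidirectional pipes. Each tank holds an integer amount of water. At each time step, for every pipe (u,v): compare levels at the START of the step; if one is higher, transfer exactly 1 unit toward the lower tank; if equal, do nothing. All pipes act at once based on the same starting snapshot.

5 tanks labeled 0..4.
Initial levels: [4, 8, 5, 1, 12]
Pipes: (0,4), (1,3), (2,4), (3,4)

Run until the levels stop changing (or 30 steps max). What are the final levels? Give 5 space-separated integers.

Step 1: flows [4->0,1->3,4->2,4->3] -> levels [5 7 6 3 9]
Step 2: flows [4->0,1->3,4->2,4->3] -> levels [6 6 7 5 6]
Step 3: flows [0=4,1->3,2->4,4->3] -> levels [6 5 6 7 6]
Step 4: flows [0=4,3->1,2=4,3->4] -> levels [6 6 6 5 7]
Step 5: flows [4->0,1->3,4->2,4->3] -> levels [7 5 7 7 4]
Step 6: flows [0->4,3->1,2->4,3->4] -> levels [6 6 6 5 7]
  -> period-2 cycle: step 6 state = step 4 state; never stabilizes
  -> state at step 30: (30-4) mod 2 = 0, same as step 4 -> [6 6 6 5 7]

Answer: 6 6 6 5 7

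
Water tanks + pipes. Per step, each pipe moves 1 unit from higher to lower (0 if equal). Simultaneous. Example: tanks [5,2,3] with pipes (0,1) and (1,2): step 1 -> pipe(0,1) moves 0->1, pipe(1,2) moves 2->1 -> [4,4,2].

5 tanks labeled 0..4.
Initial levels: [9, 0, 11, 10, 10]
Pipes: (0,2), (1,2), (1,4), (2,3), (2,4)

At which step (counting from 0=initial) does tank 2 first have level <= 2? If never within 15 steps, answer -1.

Step 1: flows [2->0,2->1,4->1,2->3,2->4] -> levels [10 2 7 11 10]
Step 2: flows [0->2,2->1,4->1,3->2,4->2] -> levels [9 4 9 10 8]
Step 3: flows [0=2,2->1,4->1,3->2,2->4] -> levels [9 6 8 9 8]
Step 4: flows [0->2,2->1,4->1,3->2,2=4] -> levels [8 8 9 8 7]
Step 5: flows [2->0,2->1,1->4,2->3,2->4] -> levels [9 8 5 9 9]
Step 6: flows [0->2,1->2,4->1,3->2,4->2] -> levels [8 8 9 8 7]
  -> period-2 cycle (repeats step 4); tank 2 never drops to <=2
Tank 2 never reaches <=2 within 15 steps

Answer: -1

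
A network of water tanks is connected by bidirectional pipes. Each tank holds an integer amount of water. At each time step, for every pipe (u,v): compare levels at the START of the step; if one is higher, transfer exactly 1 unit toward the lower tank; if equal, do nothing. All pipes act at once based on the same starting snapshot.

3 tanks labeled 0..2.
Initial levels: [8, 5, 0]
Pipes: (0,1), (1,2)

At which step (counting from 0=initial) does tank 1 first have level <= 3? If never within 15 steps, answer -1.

Step 1: flows [0->1,1->2] -> levels [7 5 1]
Step 2: flows [0->1,1->2] -> levels [6 5 2]
Step 3: flows [0->1,1->2] -> levels [5 5 3]
Step 4: flows [0=1,1->2] -> levels [5 4 4]
Step 5: flows [0->1,1=2] -> levels [4 5 4]
Step 6: flows [1->0,1->2] -> levels [5 3 5]
Tank 1 first reaches <=3 at step 6

Answer: 6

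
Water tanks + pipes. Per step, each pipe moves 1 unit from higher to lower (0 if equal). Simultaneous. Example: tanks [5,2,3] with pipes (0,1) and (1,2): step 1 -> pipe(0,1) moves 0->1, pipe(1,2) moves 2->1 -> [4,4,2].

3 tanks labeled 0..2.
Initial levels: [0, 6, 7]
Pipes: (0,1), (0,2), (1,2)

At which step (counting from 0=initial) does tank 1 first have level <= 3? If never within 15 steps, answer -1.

Step 1: flows [1->0,2->0,2->1] -> levels [2 6 5]
Step 2: flows [1->0,2->0,1->2] -> levels [4 4 5]
Step 3: flows [0=1,2->0,2->1] -> levels [5 5 3]
Step 4: flows [0=1,0->2,1->2] -> levels [4 4 5]
  -> period-2 cycle (repeats step 2); tank 1 never drops to <=3
Tank 1 never reaches <=3 within 15 steps

Answer: -1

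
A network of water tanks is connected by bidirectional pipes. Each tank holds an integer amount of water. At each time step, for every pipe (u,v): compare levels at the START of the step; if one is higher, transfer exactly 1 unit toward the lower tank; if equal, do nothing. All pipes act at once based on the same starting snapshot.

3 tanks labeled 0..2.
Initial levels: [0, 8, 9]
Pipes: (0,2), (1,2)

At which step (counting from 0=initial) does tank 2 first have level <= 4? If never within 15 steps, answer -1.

Step 1: flows [2->0,2->1] -> levels [1 9 7]
Step 2: flows [2->0,1->2] -> levels [2 8 7]
Step 3: flows [2->0,1->2] -> levels [3 7 7]
Step 4: flows [2->0,1=2] -> levels [4 7 6]
Step 5: flows [2->0,1->2] -> levels [5 6 6]
Step 6: flows [2->0,1=2] -> levels [6 6 5]
Step 7: flows [0->2,1->2] -> levels [5 5 7]
Step 8: flows [2->0,2->1] -> levels [6 6 5]
  -> period-2 cycle (repeats step 6); tank 2 never drops to <=4
Tank 2 never reaches <=4 within 15 steps

Answer: -1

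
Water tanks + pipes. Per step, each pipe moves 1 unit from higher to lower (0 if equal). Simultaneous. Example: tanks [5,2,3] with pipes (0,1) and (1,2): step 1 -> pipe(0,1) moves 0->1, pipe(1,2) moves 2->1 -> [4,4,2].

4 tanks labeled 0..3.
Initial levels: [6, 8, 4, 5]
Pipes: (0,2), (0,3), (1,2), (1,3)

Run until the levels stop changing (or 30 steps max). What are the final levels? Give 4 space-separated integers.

Step 1: flows [0->2,0->3,1->2,1->3] -> levels [4 6 6 7]
Step 2: flows [2->0,3->0,1=2,3->1] -> levels [6 7 5 5]
Step 3: flows [0->2,0->3,1->2,1->3] -> levels [4 5 7 7]
Step 4: flows [2->0,3->0,2->1,3->1] -> levels [6 7 5 5]
  -> period-2 cycle: step 4 state = step 2 state; never stabilizes
  -> state at step 30: (30-2) mod 2 = 0, same as step 2 -> [6 7 5 5]

Answer: 6 7 5 5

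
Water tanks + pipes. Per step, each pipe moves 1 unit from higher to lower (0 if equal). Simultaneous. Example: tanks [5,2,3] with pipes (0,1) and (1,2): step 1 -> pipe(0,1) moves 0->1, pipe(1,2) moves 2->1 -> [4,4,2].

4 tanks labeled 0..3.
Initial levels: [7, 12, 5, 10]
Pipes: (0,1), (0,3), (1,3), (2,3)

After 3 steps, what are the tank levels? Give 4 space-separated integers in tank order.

Step 1: flows [1->0,3->0,1->3,3->2] -> levels [9 10 6 9]
Step 2: flows [1->0,0=3,1->3,3->2] -> levels [10 8 7 9]
Step 3: flows [0->1,0->3,3->1,3->2] -> levels [8 10 8 8]

Answer: 8 10 8 8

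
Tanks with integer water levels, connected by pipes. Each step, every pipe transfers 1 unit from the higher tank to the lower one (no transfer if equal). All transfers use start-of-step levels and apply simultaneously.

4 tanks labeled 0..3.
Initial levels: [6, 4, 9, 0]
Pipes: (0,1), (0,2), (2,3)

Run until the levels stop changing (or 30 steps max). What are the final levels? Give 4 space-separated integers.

Step 1: flows [0->1,2->0,2->3] -> levels [6 5 7 1]
Step 2: flows [0->1,2->0,2->3] -> levels [6 6 5 2]
Step 3: flows [0=1,0->2,2->3] -> levels [5 6 5 3]
Step 4: flows [1->0,0=2,2->3] -> levels [6 5 4 4]
Step 5: flows [0->1,0->2,2=3] -> levels [4 6 5 4]
Step 6: flows [1->0,2->0,2->3] -> levels [6 5 3 5]
Step 7: flows [0->1,0->2,3->2] -> levels [4 6 5 4]
  -> period-2 cycle: step 7 state = step 5 state; never stabilizes
  -> state at step 30: (30-5) mod 2 = 1, same as step 6 -> [6 5 3 5]

Answer: 6 5 3 5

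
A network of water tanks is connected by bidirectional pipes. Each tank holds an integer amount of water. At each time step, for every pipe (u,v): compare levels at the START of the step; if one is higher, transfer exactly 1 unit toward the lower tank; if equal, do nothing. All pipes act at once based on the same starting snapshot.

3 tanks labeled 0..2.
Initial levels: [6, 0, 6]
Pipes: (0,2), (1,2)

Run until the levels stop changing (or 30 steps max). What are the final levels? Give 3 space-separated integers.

Answer: 4 4 4

Derivation:
Step 1: flows [0=2,2->1] -> levels [6 1 5]
Step 2: flows [0->2,2->1] -> levels [5 2 5]
Step 3: flows [0=2,2->1] -> levels [5 3 4]
Step 4: flows [0->2,2->1] -> levels [4 4 4]
Step 5: flows [0=2,1=2] -> levels [4 4 4]
  -> stable (no change)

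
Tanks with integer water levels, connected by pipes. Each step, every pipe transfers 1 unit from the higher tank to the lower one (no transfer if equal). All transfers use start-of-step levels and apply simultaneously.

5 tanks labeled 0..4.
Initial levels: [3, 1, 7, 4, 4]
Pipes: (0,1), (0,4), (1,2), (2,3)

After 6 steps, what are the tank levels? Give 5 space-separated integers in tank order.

Step 1: flows [0->1,4->0,2->1,2->3] -> levels [3 3 5 5 3]
Step 2: flows [0=1,0=4,2->1,2=3] -> levels [3 4 4 5 3]
Step 3: flows [1->0,0=4,1=2,3->2] -> levels [4 3 5 4 3]
Step 4: flows [0->1,0->4,2->1,2->3] -> levels [2 5 3 5 4]
Step 5: flows [1->0,4->0,1->2,3->2] -> levels [4 3 5 4 3]
  -> period-2 cycle: step 5 state = step 3 state
  -> state at step 6: (6-3) mod 2 = 1, same as step 4 -> [2 5 3 5 4]

Answer: 2 5 3 5 4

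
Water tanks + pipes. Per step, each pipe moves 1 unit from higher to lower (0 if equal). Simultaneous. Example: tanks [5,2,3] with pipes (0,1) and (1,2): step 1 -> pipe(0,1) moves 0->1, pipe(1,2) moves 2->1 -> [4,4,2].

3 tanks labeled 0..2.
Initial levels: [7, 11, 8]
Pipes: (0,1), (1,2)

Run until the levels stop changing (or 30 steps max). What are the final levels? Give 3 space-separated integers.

Step 1: flows [1->0,1->2] -> levels [8 9 9]
Step 2: flows [1->0,1=2] -> levels [9 8 9]
Step 3: flows [0->1,2->1] -> levels [8 10 8]
Step 4: flows [1->0,1->2] -> levels [9 8 9]
  -> period-2 cycle: step 4 state = step 2 state; never stabilizes
  -> state at step 30: (30-2) mod 2 = 0, same as step 2 -> [9 8 9]

Answer: 9 8 9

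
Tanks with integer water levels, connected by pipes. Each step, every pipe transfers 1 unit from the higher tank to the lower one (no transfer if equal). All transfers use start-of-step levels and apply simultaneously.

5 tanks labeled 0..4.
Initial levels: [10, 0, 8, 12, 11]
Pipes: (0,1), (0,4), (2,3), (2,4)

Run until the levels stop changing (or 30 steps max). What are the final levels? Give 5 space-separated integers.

Step 1: flows [0->1,4->0,3->2,4->2] -> levels [10 1 10 11 9]
Step 2: flows [0->1,0->4,3->2,2->4] -> levels [8 2 10 10 11]
Step 3: flows [0->1,4->0,2=3,4->2] -> levels [8 3 11 10 9]
Step 4: flows [0->1,4->0,2->3,2->4] -> levels [8 4 9 11 9]
Step 5: flows [0->1,4->0,3->2,2=4] -> levels [8 5 10 10 8]
Step 6: flows [0->1,0=4,2=3,2->4] -> levels [7 6 9 10 9]
Step 7: flows [0->1,4->0,3->2,2=4] -> levels [7 7 10 9 8]
Step 8: flows [0=1,4->0,2->3,2->4] -> levels [8 7 8 10 8]
Step 9: flows [0->1,0=4,3->2,2=4] -> levels [7 8 9 9 8]
Step 10: flows [1->0,4->0,2=3,2->4] -> levels [9 7 8 9 8]
Step 11: flows [0->1,0->4,3->2,2=4] -> levels [7 8 9 8 9]
Step 12: flows [1->0,4->0,2->3,2=4] -> levels [9 7 8 9 8]
  -> period-2 cycle: step 12 state = step 10 state; never stabilizes
  -> state at step 30: (30-10) mod 2 = 0, same as step 10 -> [9 7 8 9 8]

Answer: 9 7 8 9 8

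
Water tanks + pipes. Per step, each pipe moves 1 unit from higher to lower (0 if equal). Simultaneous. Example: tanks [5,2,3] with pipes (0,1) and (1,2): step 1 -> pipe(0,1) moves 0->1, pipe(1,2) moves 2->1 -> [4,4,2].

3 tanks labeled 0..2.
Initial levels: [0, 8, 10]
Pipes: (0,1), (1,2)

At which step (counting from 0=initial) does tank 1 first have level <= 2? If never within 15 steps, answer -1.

Answer: -1

Derivation:
Step 1: flows [1->0,2->1] -> levels [1 8 9]
Step 2: flows [1->0,2->1] -> levels [2 8 8]
Step 3: flows [1->0,1=2] -> levels [3 7 8]
Step 4: flows [1->0,2->1] -> levels [4 7 7]
Step 5: flows [1->0,1=2] -> levels [5 6 7]
Step 6: flows [1->0,2->1] -> levels [6 6 6]
Step 7: flows [0=1,1=2] -> levels [6 6 6]
  -> stable; tank 1 stays at 6 > 2
Tank 1 never reaches <=2 within 15 steps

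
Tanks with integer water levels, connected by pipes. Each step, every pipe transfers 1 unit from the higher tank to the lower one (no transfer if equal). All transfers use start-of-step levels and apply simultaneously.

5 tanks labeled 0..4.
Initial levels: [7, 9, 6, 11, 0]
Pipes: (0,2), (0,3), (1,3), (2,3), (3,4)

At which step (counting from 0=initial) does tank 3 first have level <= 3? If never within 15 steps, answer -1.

Step 1: flows [0->2,3->0,3->1,3->2,3->4] -> levels [7 10 8 7 1]
Step 2: flows [2->0,0=3,1->3,2->3,3->4] -> levels [8 9 6 8 2]
Step 3: flows [0->2,0=3,1->3,3->2,3->4] -> levels [7 8 8 7 3]
Step 4: flows [2->0,0=3,1->3,2->3,3->4] -> levels [8 7 6 8 4]
Step 5: flows [0->2,0=3,3->1,3->2,3->4] -> levels [7 8 8 5 5]
Step 6: flows [2->0,0->3,1->3,2->3,3=4] -> levels [7 7 6 8 5]
Step 7: flows [0->2,3->0,3->1,3->2,3->4] -> levels [7 8 8 4 6]
Step 8: flows [2->0,0->3,1->3,2->3,4->3] -> levels [7 7 6 8 5]
  -> period-2 cycle (repeats step 6); tank 3 never drops to <=3
Tank 3 never reaches <=3 within 15 steps

Answer: -1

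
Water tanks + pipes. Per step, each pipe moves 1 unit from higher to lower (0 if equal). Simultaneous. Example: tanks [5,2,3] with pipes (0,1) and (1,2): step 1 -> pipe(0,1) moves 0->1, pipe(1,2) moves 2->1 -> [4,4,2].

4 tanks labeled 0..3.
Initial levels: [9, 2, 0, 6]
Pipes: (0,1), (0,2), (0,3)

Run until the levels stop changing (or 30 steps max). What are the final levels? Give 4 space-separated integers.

Answer: 5 4 4 4

Derivation:
Step 1: flows [0->1,0->2,0->3] -> levels [6 3 1 7]
Step 2: flows [0->1,0->2,3->0] -> levels [5 4 2 6]
Step 3: flows [0->1,0->2,3->0] -> levels [4 5 3 5]
Step 4: flows [1->0,0->2,3->0] -> levels [5 4 4 4]
Step 5: flows [0->1,0->2,0->3] -> levels [2 5 5 5]
Step 6: flows [1->0,2->0,3->0] -> levels [5 4 4 4]
  -> period-2 cycle: step 6 state = step 4 state; never stabilizes
  -> state at step 30: (30-4) mod 2 = 0, same as step 4 -> [5 4 4 4]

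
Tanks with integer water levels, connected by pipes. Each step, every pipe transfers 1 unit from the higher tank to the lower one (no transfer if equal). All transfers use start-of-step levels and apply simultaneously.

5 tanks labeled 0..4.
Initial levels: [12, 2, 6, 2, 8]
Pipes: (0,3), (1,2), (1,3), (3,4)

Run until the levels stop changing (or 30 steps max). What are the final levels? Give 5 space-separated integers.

Step 1: flows [0->3,2->1,1=3,4->3] -> levels [11 3 5 4 7]
Step 2: flows [0->3,2->1,3->1,4->3] -> levels [10 5 4 5 6]
Step 3: flows [0->3,1->2,1=3,4->3] -> levels [9 4 5 7 5]
Step 4: flows [0->3,2->1,3->1,3->4] -> levels [8 6 4 6 6]
Step 5: flows [0->3,1->2,1=3,3=4] -> levels [7 5 5 7 6]
Step 6: flows [0=3,1=2,3->1,3->4] -> levels [7 6 5 5 7]
Step 7: flows [0->3,1->2,1->3,4->3] -> levels [6 4 6 8 6]
Step 8: flows [3->0,2->1,3->1,3->4] -> levels [7 6 5 5 7]
  -> period-2 cycle: step 8 state = step 6 state; never stabilizes
  -> state at step 30: (30-6) mod 2 = 0, same as step 6 -> [7 6 5 5 7]

Answer: 7 6 5 5 7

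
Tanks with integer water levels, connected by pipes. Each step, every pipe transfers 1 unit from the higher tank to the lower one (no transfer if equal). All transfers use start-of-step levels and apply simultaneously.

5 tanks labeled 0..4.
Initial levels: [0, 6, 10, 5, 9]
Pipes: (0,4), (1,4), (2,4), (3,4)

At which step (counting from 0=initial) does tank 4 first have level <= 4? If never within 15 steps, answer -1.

Step 1: flows [4->0,4->1,2->4,4->3] -> levels [1 7 9 6 7]
Step 2: flows [4->0,1=4,2->4,4->3] -> levels [2 7 8 7 6]
Step 3: flows [4->0,1->4,2->4,3->4] -> levels [3 6 7 6 8]
Step 4: flows [4->0,4->1,4->2,4->3] -> levels [4 7 8 7 4]
Tank 4 first reaches <=4 at step 4

Answer: 4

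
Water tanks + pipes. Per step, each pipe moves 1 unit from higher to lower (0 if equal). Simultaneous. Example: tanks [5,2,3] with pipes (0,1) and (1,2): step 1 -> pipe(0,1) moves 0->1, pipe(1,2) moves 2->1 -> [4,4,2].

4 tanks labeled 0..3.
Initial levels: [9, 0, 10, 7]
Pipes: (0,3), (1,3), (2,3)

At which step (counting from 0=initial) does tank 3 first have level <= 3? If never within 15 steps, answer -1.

Answer: -1

Derivation:
Step 1: flows [0->3,3->1,2->3] -> levels [8 1 9 8]
Step 2: flows [0=3,3->1,2->3] -> levels [8 2 8 8]
Step 3: flows [0=3,3->1,2=3] -> levels [8 3 8 7]
Step 4: flows [0->3,3->1,2->3] -> levels [7 4 7 8]
Step 5: flows [3->0,3->1,3->2] -> levels [8 5 8 5]
Step 6: flows [0->3,1=3,2->3] -> levels [7 5 7 7]
Step 7: flows [0=3,3->1,2=3] -> levels [7 6 7 6]
Step 8: flows [0->3,1=3,2->3] -> levels [6 6 6 8]
Step 9: flows [3->0,3->1,3->2] -> levels [7 7 7 5]
Step 10: flows [0->3,1->3,2->3] -> levels [6 6 6 8]
  -> period-2 cycle (repeats step 8); tank 3 never drops to <=3
Tank 3 never reaches <=3 within 15 steps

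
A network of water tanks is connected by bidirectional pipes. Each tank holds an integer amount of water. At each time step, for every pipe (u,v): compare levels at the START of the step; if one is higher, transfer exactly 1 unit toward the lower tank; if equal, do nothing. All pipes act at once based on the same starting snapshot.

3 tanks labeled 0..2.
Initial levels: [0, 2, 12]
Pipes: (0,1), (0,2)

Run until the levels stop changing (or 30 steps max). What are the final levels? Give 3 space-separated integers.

Answer: 4 5 5

Derivation:
Step 1: flows [1->0,2->0] -> levels [2 1 11]
Step 2: flows [0->1,2->0] -> levels [2 2 10]
Step 3: flows [0=1,2->0] -> levels [3 2 9]
Step 4: flows [0->1,2->0] -> levels [3 3 8]
Step 5: flows [0=1,2->0] -> levels [4 3 7]
Step 6: flows [0->1,2->0] -> levels [4 4 6]
Step 7: flows [0=1,2->0] -> levels [5 4 5]
Step 8: flows [0->1,0=2] -> levels [4 5 5]
Step 9: flows [1->0,2->0] -> levels [6 4 4]
Step 10: flows [0->1,0->2] -> levels [4 5 5]
  -> period-2 cycle: step 10 state = step 8 state; never stabilizes
  -> state at step 30: (30-8) mod 2 = 0, same as step 8 -> [4 5 5]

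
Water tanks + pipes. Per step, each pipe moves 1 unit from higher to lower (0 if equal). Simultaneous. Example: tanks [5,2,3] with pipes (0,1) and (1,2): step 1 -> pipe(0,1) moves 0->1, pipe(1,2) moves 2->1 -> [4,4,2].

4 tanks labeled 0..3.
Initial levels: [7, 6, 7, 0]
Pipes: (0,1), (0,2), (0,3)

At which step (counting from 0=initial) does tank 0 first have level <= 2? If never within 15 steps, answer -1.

Step 1: flows [0->1,0=2,0->3] -> levels [5 7 7 1]
Step 2: flows [1->0,2->0,0->3] -> levels [6 6 6 2]
Step 3: flows [0=1,0=2,0->3] -> levels [5 6 6 3]
Step 4: flows [1->0,2->0,0->3] -> levels [6 5 5 4]
Step 5: flows [0->1,0->2,0->3] -> levels [3 6 6 5]
Step 6: flows [1->0,2->0,3->0] -> levels [6 5 5 4]
  -> period-2 cycle (repeats step 4); tank 0 never drops to <=2
Tank 0 never reaches <=2 within 15 steps

Answer: -1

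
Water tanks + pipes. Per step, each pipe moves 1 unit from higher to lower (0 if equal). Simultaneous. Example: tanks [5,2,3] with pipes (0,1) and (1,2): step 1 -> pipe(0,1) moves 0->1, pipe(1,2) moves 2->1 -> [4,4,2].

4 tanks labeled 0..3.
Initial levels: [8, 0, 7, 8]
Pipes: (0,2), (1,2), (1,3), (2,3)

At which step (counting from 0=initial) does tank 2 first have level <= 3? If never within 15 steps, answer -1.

Answer: -1

Derivation:
Step 1: flows [0->2,2->1,3->1,3->2] -> levels [7 2 8 6]
Step 2: flows [2->0,2->1,3->1,2->3] -> levels [8 4 5 6]
Step 3: flows [0->2,2->1,3->1,3->2] -> levels [7 6 6 4]
Step 4: flows [0->2,1=2,1->3,2->3] -> levels [6 5 6 6]
Step 5: flows [0=2,2->1,3->1,2=3] -> levels [6 7 5 5]
Step 6: flows [0->2,1->2,1->3,2=3] -> levels [5 5 7 6]
Step 7: flows [2->0,2->1,3->1,2->3] -> levels [6 7 4 6]
Step 8: flows [0->2,1->2,1->3,3->2] -> levels [5 5 7 6]
  -> period-2 cycle (repeats step 6); tank 2 never drops to <=3
Tank 2 never reaches <=3 within 15 steps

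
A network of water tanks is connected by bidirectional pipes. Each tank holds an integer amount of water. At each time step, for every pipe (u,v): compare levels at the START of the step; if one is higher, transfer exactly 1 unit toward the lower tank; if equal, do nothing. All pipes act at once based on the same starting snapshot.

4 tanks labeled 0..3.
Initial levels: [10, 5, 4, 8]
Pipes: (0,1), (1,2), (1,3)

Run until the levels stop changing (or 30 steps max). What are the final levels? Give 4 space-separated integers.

Answer: 6 9 6 6

Derivation:
Step 1: flows [0->1,1->2,3->1] -> levels [9 6 5 7]
Step 2: flows [0->1,1->2,3->1] -> levels [8 7 6 6]
Step 3: flows [0->1,1->2,1->3] -> levels [7 6 7 7]
Step 4: flows [0->1,2->1,3->1] -> levels [6 9 6 6]
Step 5: flows [1->0,1->2,1->3] -> levels [7 6 7 7]
  -> period-2 cycle: step 5 state = step 3 state; never stabilizes
  -> state at step 30: (30-3) mod 2 = 1, same as step 4 -> [6 9 6 6]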